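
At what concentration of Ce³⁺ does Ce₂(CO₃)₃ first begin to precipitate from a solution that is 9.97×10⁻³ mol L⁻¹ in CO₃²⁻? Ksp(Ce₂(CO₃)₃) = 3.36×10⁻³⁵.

Precipitation of each salt begins when its ion product equals Ksp.
Ce₂(CO₃)₃(s) ⇌ 2 Ce³⁺(aq) + 3 CO₃²⁻(aq)
Ksp = [Ce³⁺]^2[CO₃²⁻]^3 = [Ce³⁺]^2(9.97×10⁻³)^3
[Ce³⁺]^2 = 3.36×10⁻³⁵ / (9.97×10⁻³)^3 = 3.39×10⁻²⁹
[Ce³⁺] = 5.82×10⁻¹⁵ mol L⁻¹

5.82×10⁻¹⁵ M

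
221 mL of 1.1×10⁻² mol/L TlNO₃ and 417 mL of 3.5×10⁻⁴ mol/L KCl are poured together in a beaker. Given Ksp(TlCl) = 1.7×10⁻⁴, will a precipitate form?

Total volume after mixing = 221 + 417 = 638 mL.
[Tl⁺] = (1.1×10⁻²)(221)/638 = 3.8×10⁻³ mol/L
[Cl⁻] = (3.5×10⁻⁴)(417)/638 = 2.3×10⁻⁴ mol/L
Q = [Tl⁺][Cl⁻] = 8.7×10⁻⁷
Q = 8.7×10⁻⁷ < Ksp = 1.7×10⁻⁴, so the solution is unsaturated and no precipitate forms.

No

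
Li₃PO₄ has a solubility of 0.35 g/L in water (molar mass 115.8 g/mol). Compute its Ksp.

Molar solubility s = (0.35 g/L) / (115.8 g/mol) = 3.022×10⁻³ mol/L
Li₃PO₄(s) ⇌ 3 Li⁺(aq) + PO₄³⁻(aq)
If s mol/L of Li₃PO₄ dissolves, [Li⁺] = 3s and [PO₄³⁻] = s.
Ksp = [Li⁺]^3[PO₄³⁻] = (3s)^3 · s = 27s^4
Ksp = 27 × (3.022×10⁻³)^4 = 2.3×10⁻⁹

Ksp = 2.3×10⁻⁹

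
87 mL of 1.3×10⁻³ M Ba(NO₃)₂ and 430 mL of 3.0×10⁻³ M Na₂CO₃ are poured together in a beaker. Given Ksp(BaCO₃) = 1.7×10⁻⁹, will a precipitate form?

Yes

The combined volume is 517 mL.
[Ba²⁺] = (1.3×10⁻³)(87)/517 = 2.2×10⁻⁴ M
[CO₃²⁻] = (3.0×10⁻³)(430)/517 = 2.5×10⁻³ M
Q = [Ba²⁺][CO₃²⁻] = 5.5×10⁻⁷
Q = 5.5×10⁻⁷ > Ksp = 1.7×10⁻⁹, so the solution is supersaturated and BaCO₃ precipitates.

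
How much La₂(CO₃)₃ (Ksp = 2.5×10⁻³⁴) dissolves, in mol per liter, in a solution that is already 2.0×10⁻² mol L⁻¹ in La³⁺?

2.8×10⁻¹¹ M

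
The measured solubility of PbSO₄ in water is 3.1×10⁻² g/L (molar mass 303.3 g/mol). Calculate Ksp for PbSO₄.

Convert to molarity: s = 3.1×10⁻² / 303.3 = 1.022×10⁻⁴ mol/L
PbSO₄(s) ⇌ Pb²⁺(aq) + SO₄²⁻(aq)
For each mole of PbSO₄ that dissolves per liter, [Pb²⁺] = s and [SO₄²⁻] = s; let s denote this solubility.
Ksp = [Pb²⁺][SO₄²⁻] = s · s = s^2
Ksp = (1.022×10⁻⁴)^2 = 1.0×10⁻⁸

Ksp = 1.0×10⁻⁸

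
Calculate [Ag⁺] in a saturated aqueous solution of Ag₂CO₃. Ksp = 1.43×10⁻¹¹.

Ag₂CO₃(s) ⇌ 2 Ag⁺(aq) + CO₃²⁻(aq)
With molar solubility s: [Ag⁺] = 2s, [CO₃²⁻] = s.
Ksp = [Ag⁺]^2[CO₃²⁻] = (2s)^2 · s = 4s^3 = 1.43×10⁻¹¹
s = 1.53×10⁻⁴ M
[Ag⁺] = 2s = 3.06×10⁻⁴ M

3.06×10⁻⁴ M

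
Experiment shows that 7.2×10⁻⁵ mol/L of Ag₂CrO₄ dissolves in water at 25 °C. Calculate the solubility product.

Ksp = 1.5×10⁻¹²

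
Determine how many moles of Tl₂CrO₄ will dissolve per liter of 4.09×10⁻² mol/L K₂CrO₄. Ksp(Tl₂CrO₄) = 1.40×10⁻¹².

2.93×10⁻⁶ M

Tl₂CrO₄(s) ⇌ 2 Tl⁺(aq) + CrO₄²⁻(aq)
Let s be the solubility of Tl₂CrO₄ here. The common ion gives [CrO₄²⁻] ≈ 4.09×10⁻² mol/L, and [Tl⁺] = 2s.
Ksp = [Tl⁺]^2[CrO₄²⁻] = (2s)^2(4.09×10⁻²)
(2s)^2 = 1.40×10⁻¹² / (4.09×10⁻²) = 3.42×10⁻¹¹
s = 2.93×10⁻⁶ mol/L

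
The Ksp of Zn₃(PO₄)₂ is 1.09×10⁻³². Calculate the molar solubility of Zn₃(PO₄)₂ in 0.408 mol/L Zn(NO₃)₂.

2.00×10⁻¹⁶ M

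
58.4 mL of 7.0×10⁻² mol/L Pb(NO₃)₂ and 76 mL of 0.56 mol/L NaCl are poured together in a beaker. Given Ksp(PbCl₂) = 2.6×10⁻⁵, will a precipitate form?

Yes

After mixing, V = 58.4 mL + 76 mL = 134.4 mL.
[Pb²⁺] = (7.0×10⁻²)(58.4)/134.4 = 3.0×10⁻² mol/L
[Cl⁻] = (0.56)(76)/134.4 = 0.32 mol/L
Q = [Pb²⁺][Cl⁻]^2 = 3.1×10⁻³
Because Q > Ksp (3.1×10⁻³ vs 2.6×10⁻⁵), a precipitate of PbCl₂ forms.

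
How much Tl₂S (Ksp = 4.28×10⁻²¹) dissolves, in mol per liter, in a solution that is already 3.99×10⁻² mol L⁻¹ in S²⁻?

1.64×10⁻¹⁰ M

Tl₂S(s) ⇌ 2 Tl⁺(aq) + S²⁻(aq)
With S²⁻ already at 3.99×10⁻² mol L⁻¹ and s small, take [S²⁻] ≈ 3.99×10⁻² mol L⁻¹ and [Tl⁺] = 2s.
Ksp = [Tl⁺]^2[S²⁻] = (2s)^2(3.99×10⁻²)
(2s)^2 = 4.28×10⁻²¹ / (3.99×10⁻²) = 1.07×10⁻¹⁹
s = 1.64×10⁻¹⁰ mol L⁻¹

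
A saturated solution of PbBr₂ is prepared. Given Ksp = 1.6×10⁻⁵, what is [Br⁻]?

PbBr₂(s) ⇌ Pb²⁺(aq) + 2 Br⁻(aq)
For each mole of PbBr₂ that dissolves per liter, [Pb²⁺] = s and [Br⁻] = 2s; let s denote this solubility.
Ksp = [Pb²⁺][Br⁻]^2 = s · (2s)^2 = 4s^3 = 1.6×10⁻⁵
s = 1.6×10⁻² mol/L
[Br⁻] = 2s = 3.2×10⁻² mol/L

3.2×10⁻² M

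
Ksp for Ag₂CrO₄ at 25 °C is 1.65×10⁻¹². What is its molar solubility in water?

7.44×10⁻⁵ M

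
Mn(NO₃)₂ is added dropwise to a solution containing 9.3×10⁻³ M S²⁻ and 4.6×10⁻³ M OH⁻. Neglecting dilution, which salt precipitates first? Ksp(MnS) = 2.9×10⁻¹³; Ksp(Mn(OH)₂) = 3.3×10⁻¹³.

Each salt precipitates once Q = Ksp for that salt.
For MnS: [Mn²⁺] = (Ksp/[S²⁻]) = 3.1×10⁻¹¹ M
For Mn(OH)₂: [Mn²⁺] = (Ksp/[OH⁻]^2) = 1.6×10⁻⁸ M
MnS requires the lower [Mn²⁺], so it precipitates first.

MnS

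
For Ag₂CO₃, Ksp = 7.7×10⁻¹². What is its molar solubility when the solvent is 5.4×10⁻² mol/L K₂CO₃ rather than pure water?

Ag₂CO₃(s) ⇌ 2 Ag⁺(aq) + CO₃²⁻(aq)
CO₃²⁻ is already present at 5.4×10⁻² mol/L. If s mol/L of Ag₂CO₃ dissolves, [Ag⁺] = 2s while [CO₃²⁻] ≈ 5.4×10⁻² mol/L.
Ksp = [Ag⁺]^2[CO₃²⁻] = (2s)^2(5.4×10⁻²)
(2s)^2 = 7.7×10⁻¹² / (5.4×10⁻²) = 1.4×10⁻¹⁰
s = 6.0×10⁻⁶ mol/L

6.0×10⁻⁶ M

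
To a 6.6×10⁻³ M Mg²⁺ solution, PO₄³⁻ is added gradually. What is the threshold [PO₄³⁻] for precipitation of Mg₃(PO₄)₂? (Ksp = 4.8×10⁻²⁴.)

The threshold for precipitation is Q = Ksp.
Mg₃(PO₄)₂(s) ⇌ 3 Mg²⁺(aq) + 2 PO₄³⁻(aq)
Ksp = [Mg²⁺]^3[PO₄³⁻]^2 = [PO₄³⁻]^2(6.6×10⁻³)^3
[PO₄³⁻]^2 = 4.8×10⁻²⁴ / (6.6×10⁻³)^3 = 1.7×10⁻¹⁷
[PO₄³⁻] = 4.1×10⁻⁹ M

4.1×10⁻⁹ M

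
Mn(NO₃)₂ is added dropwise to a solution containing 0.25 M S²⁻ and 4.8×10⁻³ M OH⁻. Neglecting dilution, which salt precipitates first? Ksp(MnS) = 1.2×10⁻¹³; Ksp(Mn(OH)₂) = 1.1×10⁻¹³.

Each salt precipitates once Q = Ksp for that salt.
For MnS: [Mn²⁺] = (Ksp/[S²⁻]) = 4.8×10⁻¹³ M
For Mn(OH)₂: [Mn²⁺] = (Ksp/[OH⁻]^2) = 4.8×10⁻⁹ M
The smaller threshold [Mn²⁺] is reached first, so MnS precipitates first.

MnS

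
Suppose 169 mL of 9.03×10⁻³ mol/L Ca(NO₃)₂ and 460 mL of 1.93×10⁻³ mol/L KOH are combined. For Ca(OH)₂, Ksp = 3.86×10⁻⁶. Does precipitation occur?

Total volume after mixing = 169 + 460 = 629 mL.
[Ca²⁺] = (9.03×10⁻³)(169)/629 = 2.43×10⁻³ mol/L
[OH⁻] = (1.93×10⁻³)(460)/629 = 1.41×10⁻³ mol/L
Q = [Ca²⁺][OH⁻]^2 = 4.83×10⁻⁹
Since Q (4.83×10⁻⁹) is less than Ksp (3.86×10⁻⁶), no Ca(OH)₂ precipitates.

No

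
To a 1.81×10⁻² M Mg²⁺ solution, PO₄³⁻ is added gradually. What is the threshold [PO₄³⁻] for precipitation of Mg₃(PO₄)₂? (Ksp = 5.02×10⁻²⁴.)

The threshold for precipitation is Q = Ksp.
Mg₃(PO₄)₂(s) ⇌ 3 Mg²⁺(aq) + 2 PO₄³⁻(aq)
Ksp = [Mg²⁺]^3[PO₄³⁻]^2 = [PO₄³⁻]^2(1.81×10⁻²)^3
[PO₄³⁻]^2 = 5.02×10⁻²⁴ / (1.81×10⁻²)^3 = 8.47×10⁻¹⁹
[PO₄³⁻] = 9.20×10⁻¹⁰ M

9.20×10⁻¹⁰ M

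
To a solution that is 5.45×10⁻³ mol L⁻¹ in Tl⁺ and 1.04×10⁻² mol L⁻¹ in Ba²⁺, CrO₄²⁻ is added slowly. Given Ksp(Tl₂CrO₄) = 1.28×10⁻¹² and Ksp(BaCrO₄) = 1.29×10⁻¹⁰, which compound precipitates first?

BaCrO₄

A salt starts to precipitate once the ion product Q reaches its Ksp.
For Tl₂CrO₄: [CrO₄²⁻] = (Ksp/[Tl⁺]^2) = 4.31×10⁻⁸ mol L⁻¹
For BaCrO₄: [CrO₄²⁻] = (Ksp/[Ba²⁺]) = 1.24×10⁻⁸ mol L⁻¹
BaCrO₄ requires the lower [CrO₄²⁻], so it precipitates first.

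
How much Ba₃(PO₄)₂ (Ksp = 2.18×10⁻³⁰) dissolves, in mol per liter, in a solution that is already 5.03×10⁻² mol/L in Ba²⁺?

Ba₃(PO₄)₂(s) ⇌ 3 Ba²⁺(aq) + 2 PO₄³⁻(aq)
With Ba²⁺ already at 5.03×10⁻² mol/L and s small, take [Ba²⁺] ≈ 5.03×10⁻² mol/L and [PO₄³⁻] = 2s.
Ksp = [Ba²⁺]^3[PO₄³⁻]^2 = (5.03×10⁻²)^3(2s)^2
(2s)^2 = 2.18×10⁻³⁰ / (5.03×10⁻²)^3 = 1.71×10⁻²⁶
s = 6.54×10⁻¹⁴ mol/L

6.54×10⁻¹⁴ M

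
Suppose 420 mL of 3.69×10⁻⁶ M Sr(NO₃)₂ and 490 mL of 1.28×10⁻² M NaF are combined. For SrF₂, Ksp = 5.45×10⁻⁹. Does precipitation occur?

Total volume after mixing = 420 + 490 = 910 mL.
[Sr²⁺] = (3.69×10⁻⁶)(420)/910 = 1.70×10⁻⁶ M
[F⁻] = (1.28×10⁻²)(490)/910 = 6.89×10⁻³ M
Q = [Sr²⁺][F⁻]^2 = 8.09×10⁻¹¹
Q < Ksp (8.09×10⁻¹¹ vs 5.45×10⁻⁹); the solution remains unsaturated and no precipitate forms.

No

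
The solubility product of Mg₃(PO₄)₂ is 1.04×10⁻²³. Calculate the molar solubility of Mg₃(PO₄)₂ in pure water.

9.92×10⁻⁶ M

Mg₃(PO₄)₂(s) ⇌ 3 Mg²⁺(aq) + 2 PO₄³⁻(aq)
Call the molar solubility s, so that [Mg²⁺] = 3s and [PO₄³⁻] = 2s.
Ksp = [Mg²⁺]^3[PO₄³⁻]^2 = (3s)^3 · (2s)^2 = 108s^5
108s^5 = 1.04×10⁻²³  ⇒  s^5 = 9.63×10⁻²⁶
s = 9.92×10⁻⁶ mol/L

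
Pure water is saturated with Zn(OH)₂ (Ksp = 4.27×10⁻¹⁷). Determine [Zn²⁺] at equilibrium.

2.20×10⁻⁶ M

Zn(OH)₂(s) ⇌ Zn²⁺(aq) + 2 OH⁻(aq)
Let s be the molar solubility. Then [Zn²⁺] = s and [OH⁻] = 2s.
Ksp = [Zn²⁺][OH⁻]^2 = s · (2s)^2 = 4s^3 = 4.27×10⁻¹⁷
s = 2.20×10⁻⁶ M
[Zn²⁺] = s = 2.20×10⁻⁶ M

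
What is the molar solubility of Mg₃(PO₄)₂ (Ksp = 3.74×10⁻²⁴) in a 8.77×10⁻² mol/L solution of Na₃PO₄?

Mg₃(PO₄)₂(s) ⇌ 3 Mg²⁺(aq) + 2 PO₄³⁻(aq)
Let s be the solubility of Mg₃(PO₄)₂ here. The common ion gives [PO₄³⁻] ≈ 8.77×10⁻² mol/L, and [Mg²⁺] = 3s.
Ksp = [Mg²⁺]^3[PO₄³⁻]^2 = (3s)^3(8.77×10⁻²)^2
(3s)^3 = 3.74×10⁻²⁴ / (8.77×10⁻²)^2 = 4.86×10⁻²²
s = 2.62×10⁻⁸ mol/L

2.62×10⁻⁸ M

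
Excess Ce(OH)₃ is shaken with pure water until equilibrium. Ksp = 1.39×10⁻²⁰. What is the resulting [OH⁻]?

Ce(OH)₃(s) ⇌ Ce³⁺(aq) + 3 OH⁻(aq)
Call the molar solubility s, so that [Ce³⁺] = s and [OH⁻] = 3s.
Ksp = [Ce³⁺][OH⁻]^3 = s · (3s)^3 = 27s^4 = 1.39×10⁻²⁰
s = 4.76×10⁻⁶ mol L⁻¹
[OH⁻] = 3s = 1.43×10⁻⁵ mol L⁻¹

1.43×10⁻⁵ M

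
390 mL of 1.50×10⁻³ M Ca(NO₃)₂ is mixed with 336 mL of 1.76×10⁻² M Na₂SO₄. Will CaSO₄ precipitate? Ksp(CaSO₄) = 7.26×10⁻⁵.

No

After mixing, V = 390 mL + 336 mL = 726 mL.
[Ca²⁺] = (1.50×10⁻³)(390)/726 = 8.06×10⁻⁴ M
[SO₄²⁻] = (1.76×10⁻²)(336)/726 = 8.15×10⁻³ M
Q = [Ca²⁺][SO₄²⁻] = 6.56×10⁻⁶
Since Q (6.56×10⁻⁶) is less than Ksp (7.26×10⁻⁵), no CaSO₄ precipitates.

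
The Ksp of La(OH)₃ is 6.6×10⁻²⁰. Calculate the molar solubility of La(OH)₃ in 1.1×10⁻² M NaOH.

5.0×10⁻¹⁴ M

La(OH)₃(s) ⇌ La³⁺(aq) + 3 OH⁻(aq)
OH⁻ is already present at 1.1×10⁻² M. If s mol/L of La(OH)₃ dissolves, [La³⁺] = s while [OH⁻] ≈ 1.1×10⁻² M.
Ksp = [La³⁺][OH⁻]^3 = s(1.1×10⁻²)^3
s = 6.6×10⁻²⁰ / (1.1×10⁻²)^3 = 5.0×10⁻¹⁴
s = 5.0×10⁻¹⁴ M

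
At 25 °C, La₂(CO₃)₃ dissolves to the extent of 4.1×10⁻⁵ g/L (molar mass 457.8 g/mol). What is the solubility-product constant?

Ksp = 6.2×10⁻³⁴

s = (4.1×10⁻⁵ g L⁻¹)/(457.8 g mol⁻¹) = 8.956×10⁻⁸ M
La₂(CO₃)₃(s) ⇌ 2 La³⁺(aq) + 3 CO₃²⁻(aq)
Call the molar solubility s, so that [La³⁺] = 2s and [CO₃²⁻] = 3s.
Ksp = [La³⁺]^2[CO₃²⁻]^3 = (2s)^2 · (3s)^3 = 108s^5
Ksp = 108 × (8.956×10⁻⁸)^5 = 6.2×10⁻³⁴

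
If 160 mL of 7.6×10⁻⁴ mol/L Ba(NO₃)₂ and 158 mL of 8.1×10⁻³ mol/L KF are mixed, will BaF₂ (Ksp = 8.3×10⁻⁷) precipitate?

Total volume after mixing = 160 + 158 = 318 mL.
[Ba²⁺] = (7.6×10⁻⁴)(160)/318 = 3.8×10⁻⁴ mol/L
[F⁻] = (8.1×10⁻³)(158)/318 = 4.0×10⁻³ mol/L
Q = [Ba²⁺][F⁻]^2 = 6.2×10⁻⁹
Q = 6.2×10⁻⁹ < Ksp = 8.3×10⁻⁷, so the solution is unsaturated and no precipitate forms.

No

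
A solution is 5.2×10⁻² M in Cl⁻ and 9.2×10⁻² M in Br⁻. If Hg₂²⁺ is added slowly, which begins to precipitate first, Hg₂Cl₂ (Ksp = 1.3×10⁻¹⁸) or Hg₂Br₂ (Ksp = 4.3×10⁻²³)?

Hg₂Br₂

Precipitation begins when Q = Ksp.
For Hg₂Cl₂: [Hg₂²⁺] = (Ksp/[Cl⁻]^2) = 4.8×10⁻¹⁶ M
For Hg₂Br₂: [Hg₂²⁺] = (Ksp/[Br⁻]^2) = 5.1×10⁻²¹ M
Since Hg₂Br₂ needs less Hg₂²⁺ to reach saturation, it precipitates first.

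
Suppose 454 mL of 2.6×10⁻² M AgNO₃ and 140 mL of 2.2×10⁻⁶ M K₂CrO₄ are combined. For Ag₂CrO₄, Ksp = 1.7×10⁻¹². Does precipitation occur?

Yes

After mixing, V = 454 mL + 140 mL = 594 mL.
[Ag⁺] = (2.6×10⁻²)(454)/594 = 2.0×10⁻² M
[CrO₄²⁻] = (2.2×10⁻⁶)(140)/594 = 5.2×10⁻⁷ M
Q = [Ag⁺]^2[CrO₄²⁻] = 2.0×10⁻¹⁰
Q = 2.0×10⁻¹⁰ > Ksp = 1.7×10⁻¹², so the solution is supersaturated and Ag₂CrO₄ precipitates.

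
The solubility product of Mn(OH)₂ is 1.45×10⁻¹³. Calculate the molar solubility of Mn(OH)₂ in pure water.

Mn(OH)₂(s) ⇌ Mn²⁺(aq) + 2 OH⁻(aq)
With molar solubility s: [Mn²⁺] = s, [OH⁻] = 2s.
Ksp = [Mn²⁺][OH⁻]^2 = s · (2s)^2 = 4s^3
4s^3 = 1.45×10⁻¹³  ⇒  s^3 = 3.63×10⁻¹⁴
s = 3.31×10⁻⁵ mol L⁻¹

3.31×10⁻⁵ M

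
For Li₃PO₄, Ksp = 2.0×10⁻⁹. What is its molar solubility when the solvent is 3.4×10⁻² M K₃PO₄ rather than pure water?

1.3×10⁻³ M

Li₃PO₄(s) ⇌ 3 Li⁺(aq) + PO₄³⁻(aq)
Let s be the solubility of Li₃PO₄ here. The common ion gives [PO₄³⁻] ≈ 3.4×10⁻² M, and [Li⁺] = 3s.
Ksp = [Li⁺]^3[PO₄³⁻] = (3s)^3(3.4×10⁻²)
(3s)^3 = 2.0×10⁻⁹ / (3.4×10⁻²) = 5.9×10⁻⁸
s = 1.3×10⁻³ M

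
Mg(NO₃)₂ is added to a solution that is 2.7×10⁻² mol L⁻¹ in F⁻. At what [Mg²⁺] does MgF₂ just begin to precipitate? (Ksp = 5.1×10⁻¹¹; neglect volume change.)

7.0×10⁻⁸ M

Precipitation begins when Q = Ksp.
MgF₂(s) ⇌ Mg²⁺(aq) + 2 F⁻(aq)
Ksp = [Mg²⁺][F⁻]^2 = [Mg²⁺](2.7×10⁻²)^2
[Mg²⁺] = 5.1×10⁻¹¹ / (2.7×10⁻²)^2 = 7.0×10⁻⁸
[Mg²⁺] = 7.0×10⁻⁸ mol L⁻¹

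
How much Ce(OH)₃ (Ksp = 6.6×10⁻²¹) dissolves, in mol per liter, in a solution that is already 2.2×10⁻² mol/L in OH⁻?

6.2×10⁻¹⁶ M

Ce(OH)₃(s) ⇌ Ce³⁺(aq) + 3 OH⁻(aq)
OH⁻ is already present at 2.2×10⁻² mol/L. If s mol/L of Ce(OH)₃ dissolves, [Ce³⁺] = s while [OH⁻] ≈ 2.2×10⁻² mol/L.
Ksp = [Ce³⁺][OH⁻]^3 = s(2.2×10⁻²)^3
s = 6.6×10⁻²¹ / (2.2×10⁻²)^3 = 6.2×10⁻¹⁶
s = 6.2×10⁻¹⁶ mol/L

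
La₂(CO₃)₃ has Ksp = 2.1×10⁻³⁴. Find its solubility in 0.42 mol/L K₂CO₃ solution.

La₂(CO₃)₃(s) ⇌ 2 La³⁺(aq) + 3 CO₃²⁻(aq)
Let s be the solubility of La₂(CO₃)₃ here. The common ion gives [CO₃²⁻] ≈ 0.42 mol/L, and [La³⁺] = 2s.
Ksp = [La³⁺]^2[CO₃²⁻]^3 = (2s)^2(0.42)^3
(2s)^2 = 2.1×10⁻³⁴ / (0.42)^3 = 2.8×10⁻³³
s = 2.7×10⁻¹⁷ mol/L

2.7×10⁻¹⁷ M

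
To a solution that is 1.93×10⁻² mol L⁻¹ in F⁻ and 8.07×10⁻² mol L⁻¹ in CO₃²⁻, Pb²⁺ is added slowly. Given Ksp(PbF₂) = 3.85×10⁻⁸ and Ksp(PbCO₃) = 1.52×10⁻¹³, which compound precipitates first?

Each salt precipitates once Q = Ksp for that salt.
For PbF₂: [Pb²⁺] = (Ksp/[F⁻]^2) = 1.03×10⁻⁴ mol L⁻¹
For PbCO₃: [Pb²⁺] = (Ksp/[CO₃²⁻]) = 1.88×10⁻¹² mol L⁻¹
PbCO₃ requires the lower [Pb²⁺], so it precipitates first.

PbCO₃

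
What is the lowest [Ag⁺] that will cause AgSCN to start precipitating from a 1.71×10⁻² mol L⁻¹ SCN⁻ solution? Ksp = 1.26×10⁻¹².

Precipitation begins when Q = Ksp.
AgSCN(s) ⇌ Ag⁺(aq) + SCN⁻(aq)
Ksp = [Ag⁺][SCN⁻] = [Ag⁺](1.71×10⁻²)
[Ag⁺] = 1.26×10⁻¹² / (1.71×10⁻²) = 7.37×10⁻¹¹
[Ag⁺] = 7.37×10⁻¹¹ mol L⁻¹

7.37×10⁻¹¹ M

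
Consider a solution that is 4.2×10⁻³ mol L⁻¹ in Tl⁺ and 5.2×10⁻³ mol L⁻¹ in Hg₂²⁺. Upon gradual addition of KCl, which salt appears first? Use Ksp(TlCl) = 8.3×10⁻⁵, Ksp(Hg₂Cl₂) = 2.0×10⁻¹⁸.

Hg₂Cl₂

Each salt precipitates once Q = Ksp for that salt.
For TlCl: [Cl⁻] = (Ksp/[Tl⁺]) = 2.0×10⁻² mol L⁻¹
For Hg₂Cl₂: [Cl⁻] = (Ksp/[Hg₂²⁺])^(1/2) = 2.0×10⁻⁸ mol L⁻¹
Hg₂Cl₂ requires the lower [Cl⁻], so it precipitates first.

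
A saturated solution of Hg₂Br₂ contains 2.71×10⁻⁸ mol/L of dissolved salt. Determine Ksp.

Ksp = 7.96×10⁻²³

Hg₂Br₂(s) ⇌ Hg₂²⁺(aq) + 2 Br⁻(aq)
If s mol/L of Hg₂Br₂ dissolves, [Hg₂²⁺] = s and [Br⁻] = 2s.
Ksp = [Hg₂²⁺][Br⁻]^2 = s · (2s)^2 = 4s^3
Ksp = 4 × (2.71×10⁻⁸)^3 = 7.96×10⁻²³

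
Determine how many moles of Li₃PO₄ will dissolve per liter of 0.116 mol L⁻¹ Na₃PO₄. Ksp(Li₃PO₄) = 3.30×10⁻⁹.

Li₃PO₄(s) ⇌ 3 Li⁺(aq) + PO₄³⁻(aq)
The solution already contains PO₄³⁻ at 0.116 mol L⁻¹. Let s be the molar solubility of Li₃PO₄.
[PO₄³⁻] ≈ 0.116 mol L⁻¹ (common ion dominates); [Li⁺] = 3s.
Ksp = [Li⁺]^3[PO₄³⁻] = (3s)^3(0.116)
(3s)^3 = 3.30×10⁻⁹ / (0.116) = 2.84×10⁻⁸
s = 1.02×10⁻³ mol L⁻¹

1.02×10⁻³ M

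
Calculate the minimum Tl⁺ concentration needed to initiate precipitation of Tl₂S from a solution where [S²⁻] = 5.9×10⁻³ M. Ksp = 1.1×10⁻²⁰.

The threshold for precipitation is Q = Ksp.
Tl₂S(s) ⇌ 2 Tl⁺(aq) + S²⁻(aq)
Ksp = [Tl⁺]^2[S²⁻] = [Tl⁺]^2(5.9×10⁻³)
[Tl⁺]^2 = 1.1×10⁻²⁰ / (5.9×10⁻³) = 1.9×10⁻¹⁸
[Tl⁺] = 1.4×10⁻⁹ M

1.4×10⁻⁹ M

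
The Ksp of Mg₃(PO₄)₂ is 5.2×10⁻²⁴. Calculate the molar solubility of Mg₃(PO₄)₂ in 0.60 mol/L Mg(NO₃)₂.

Mg₃(PO₄)₂(s) ⇌ 3 Mg²⁺(aq) + 2 PO₄³⁻(aq)
Mg²⁺ is already present at 0.60 mol/L. If s mol/L of Mg₃(PO₄)₂ dissolves, [PO₄³⁻] = 2s while [Mg²⁺] ≈ 0.60 mol/L.
Ksp = [Mg²⁺]^3[PO₄³⁻]^2 = (0.60)^3(2s)^2
(2s)^2 = 5.2×10⁻²⁴ / (0.60)^3 = 2.4×10⁻²³
s = 2.5×10⁻¹² mol/L

2.5×10⁻¹² M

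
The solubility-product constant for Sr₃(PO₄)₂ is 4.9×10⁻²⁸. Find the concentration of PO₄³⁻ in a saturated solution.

Sr₃(PO₄)₂(s) ⇌ 3 Sr²⁺(aq) + 2 PO₄³⁻(aq)
If s mol/L of Sr₃(PO₄)₂ dissolves, [Sr²⁺] = 3s and [PO₄³⁻] = 2s.
Ksp = [Sr²⁺]^3[PO₄³⁻]^2 = (3s)^3 · (2s)^2 = 108s^5 = 4.9×10⁻²⁸
s = 1.4×10⁻⁶ M
[PO₄³⁻] = 2s = 2.7×10⁻⁶ M

2.7×10⁻⁶ M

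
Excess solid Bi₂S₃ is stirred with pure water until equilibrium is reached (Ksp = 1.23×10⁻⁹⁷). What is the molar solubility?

Bi₂S₃(s) ⇌ 2 Bi³⁺(aq) + 3 S²⁻(aq)
With molar solubility s: [Bi³⁺] = 2s, [S²⁻] = 3s.
Ksp = [Bi³⁺]^2[S²⁻]^3 = (2s)^2 · (3s)^3 = 108s^5
108s^5 = 1.23×10⁻⁹⁷  ⇒  s^5 = 1.14×10⁻⁹⁹
Taking the 5th root, s = 1.63×10⁻²⁰ mol L⁻¹.

1.63×10⁻²⁰ M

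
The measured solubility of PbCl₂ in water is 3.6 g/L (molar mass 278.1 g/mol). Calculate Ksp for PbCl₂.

Molar solubility s = (3.6 g/L) / (278.1 g/mol) = 1.294×10⁻² mol/L
PbCl₂(s) ⇌ Pb²⁺(aq) + 2 Cl⁻(aq)
If s mol/L of PbCl₂ dissolves, [Pb²⁺] = s and [Cl⁻] = 2s.
Ksp = [Pb²⁺][Cl⁻]^2 = s · (2s)^2 = 4s^3
Ksp = 4 × (1.294×10⁻²)^3 = 8.7×10⁻⁶

Ksp = 8.7×10⁻⁶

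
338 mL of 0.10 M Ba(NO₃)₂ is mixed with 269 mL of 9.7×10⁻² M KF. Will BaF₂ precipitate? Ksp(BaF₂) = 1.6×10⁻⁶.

Yes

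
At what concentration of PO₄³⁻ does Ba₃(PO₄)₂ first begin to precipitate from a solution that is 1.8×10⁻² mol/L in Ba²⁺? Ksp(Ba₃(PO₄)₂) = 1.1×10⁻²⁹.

Precipitation of each salt begins when its ion product equals Ksp.
Ba₃(PO₄)₂(s) ⇌ 3 Ba²⁺(aq) + 2 PO₄³⁻(aq)
Ksp = [Ba²⁺]^3[PO₄³⁻]^2 = [PO₄³⁻]^2(1.8×10⁻²)^3
[PO₄³⁻]^2 = 1.1×10⁻²⁹ / (1.8×10⁻²)^3 = 1.9×10⁻²⁴
[PO₄³⁻] = 1.4×10⁻¹² mol/L

1.4×10⁻¹² M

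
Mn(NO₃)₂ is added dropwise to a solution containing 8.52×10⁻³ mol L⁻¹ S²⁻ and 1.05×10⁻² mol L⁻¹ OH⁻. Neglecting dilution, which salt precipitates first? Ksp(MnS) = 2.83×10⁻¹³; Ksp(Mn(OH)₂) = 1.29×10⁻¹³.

A salt starts to precipitate once the ion product Q reaches its Ksp.
For MnS: [Mn²⁺] = (Ksp/[S²⁻]) = 3.32×10⁻¹¹ mol L⁻¹
For Mn(OH)₂: [Mn²⁺] = (Ksp/[OH⁻]^2) = 1.17×10⁻⁹ mol L⁻¹
MnS requires the lower [Mn²⁺], so it precipitates first.

MnS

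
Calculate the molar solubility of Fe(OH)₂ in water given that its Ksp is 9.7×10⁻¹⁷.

Fe(OH)₂(s) ⇌ Fe²⁺(aq) + 2 OH⁻(aq)
Let s be the molar solubility. Then [Fe²⁺] = s and [OH⁻] = 2s.
Ksp = [Fe²⁺][OH⁻]^2 = s · (2s)^2 = 4s^3
4s^3 = 9.7×10⁻¹⁷  ⇒  s^3 = 2.4×10⁻¹⁷
s = 2.9×10⁻⁶ M

2.9×10⁻⁶ M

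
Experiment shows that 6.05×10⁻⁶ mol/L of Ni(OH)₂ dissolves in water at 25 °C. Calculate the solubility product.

Ksp = 8.86×10⁻¹⁶

Ni(OH)₂(s) ⇌ Ni²⁺(aq) + 2 OH⁻(aq)
Let s be the molar solubility. Then [Ni²⁺] = s and [OH⁻] = 2s.
Ksp = [Ni²⁺][OH⁻]^2 = s · (2s)^2 = 4s^3
Ksp = 4 × (6.05×10⁻⁶)^3 = 8.86×10⁻¹⁶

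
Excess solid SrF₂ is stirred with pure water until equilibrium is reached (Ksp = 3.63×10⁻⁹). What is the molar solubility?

SrF₂(s) ⇌ Sr²⁺(aq) + 2 F⁻(aq)
If s mol/L of SrF₂ dissolves, [Sr²⁺] = s and [F⁻] = 2s.
Ksp = [Sr²⁺][F⁻]^2 = s · (2s)^2 = 4s^3
4s^3 = 3.63×10⁻⁹  ⇒  s^3 = 9.08×10⁻¹⁰
Taking the 3rd root, s = 9.68×10⁻⁴ M.

9.68×10⁻⁴ M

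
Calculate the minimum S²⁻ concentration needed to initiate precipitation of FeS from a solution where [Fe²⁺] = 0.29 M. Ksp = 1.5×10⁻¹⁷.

5.2×10⁻¹⁷ M

A salt starts to precipitate once the ion product Q reaches its Ksp.
FeS(s) ⇌ Fe²⁺(aq) + S²⁻(aq)
Ksp = [Fe²⁺][S²⁻] = [S²⁻](0.29)
[S²⁻] = 1.5×10⁻¹⁷ / (0.29) = 5.2×10⁻¹⁷
[S²⁻] = 5.2×10⁻¹⁷ M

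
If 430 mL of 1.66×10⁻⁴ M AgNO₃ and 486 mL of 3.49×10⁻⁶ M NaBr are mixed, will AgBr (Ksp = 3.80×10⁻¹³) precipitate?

Total volume after mixing = 430 + 486 = 916 mL.
[Ag⁺] = (1.66×10⁻⁴)(430)/916 = 7.79×10⁻⁵ M
[Br⁻] = (3.49×10⁻⁶)(486)/916 = 1.85×10⁻⁶ M
Q = [Ag⁺][Br⁻] = 1.44×10⁻¹⁰
Since Q (1.44×10⁻¹⁰) exceeds Ksp (3.80×10⁻¹³), AgBr will precipitate.

Yes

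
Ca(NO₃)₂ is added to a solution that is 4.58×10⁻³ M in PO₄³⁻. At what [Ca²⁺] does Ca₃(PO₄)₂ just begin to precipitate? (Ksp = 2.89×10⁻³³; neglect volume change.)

A salt starts to precipitate once the ion product Q reaches its Ksp.
Ca₃(PO₄)₂(s) ⇌ 3 Ca²⁺(aq) + 2 PO₄³⁻(aq)
Ksp = [Ca²⁺]^3[PO₄³⁻]^2 = [Ca²⁺]^3(4.58×10⁻³)^2
[Ca²⁺]^3 = 2.89×10⁻³³ / (4.58×10⁻³)^2 = 1.38×10⁻²⁸
[Ca²⁺] = 5.16×10⁻¹⁰ M

5.16×10⁻¹⁰ M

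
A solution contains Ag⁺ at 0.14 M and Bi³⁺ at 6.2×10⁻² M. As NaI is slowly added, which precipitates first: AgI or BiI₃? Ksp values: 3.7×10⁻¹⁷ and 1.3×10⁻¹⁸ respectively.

AgI

The threshold for precipitation is Q = Ksp.
For AgI: [I⁻] = (Ksp/[Ag⁺]) = 2.6×10⁻¹⁶ M
For BiI₃: [I⁻] = (Ksp/[Bi³⁺])^(1/3) = 2.8×10⁻⁶ M
AgI requires the lower [I⁻], so it precipitates first.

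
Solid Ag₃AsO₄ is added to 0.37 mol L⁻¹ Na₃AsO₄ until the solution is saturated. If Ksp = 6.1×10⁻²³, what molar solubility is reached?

1.8×10⁻⁸ M

Ag₃AsO₄(s) ⇌ 3 Ag⁺(aq) + AsO₄³⁻(aq)
With AsO₄³⁻ already at 0.37 mol L⁻¹ and s small, take [AsO₄³⁻] ≈ 0.37 mol L⁻¹ and [Ag⁺] = 3s.
Ksp = [Ag⁺]^3[AsO₄³⁻] = (3s)^3(0.37)
(3s)^3 = 6.1×10⁻²³ / (0.37) = 1.6×10⁻²²
s = 1.8×10⁻⁸ mol L⁻¹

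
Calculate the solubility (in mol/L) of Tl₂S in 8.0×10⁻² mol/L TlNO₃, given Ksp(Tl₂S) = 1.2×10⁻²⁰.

1.9×10⁻¹⁸ M

Tl₂S(s) ⇌ 2 Tl⁺(aq) + S²⁻(aq)
Tl⁺ is already present at 8.0×10⁻² mol/L. If s mol/L of Tl₂S dissolves, [S²⁻] = s while [Tl⁺] ≈ 8.0×10⁻² mol/L.
Ksp = [Tl⁺]^2[S²⁻] = (8.0×10⁻²)^2s
s = 1.2×10⁻²⁰ / (8.0×10⁻²)^2 = 1.9×10⁻¹⁸
s = 1.9×10⁻¹⁸ mol/L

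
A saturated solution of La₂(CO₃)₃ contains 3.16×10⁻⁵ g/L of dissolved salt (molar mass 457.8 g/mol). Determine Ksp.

Molar solubility s = (3.16×10⁻⁵ g/L) / (457.8 g/mol) = 6.9026×10⁻⁸ mol/L
La₂(CO₃)₃(s) ⇌ 2 La³⁺(aq) + 3 CO₃²⁻(aq)
Let s be the molar solubility. Then [La³⁺] = 2s and [CO₃²⁻] = 3s.
Ksp = [La³⁺]^2[CO₃²⁻]^3 = (2s)^2 · (3s)^3 = 108s^5
Ksp = 108 × (6.9026×10⁻⁸)^5 = 1.69×10⁻³⁴

Ksp = 1.69×10⁻³⁴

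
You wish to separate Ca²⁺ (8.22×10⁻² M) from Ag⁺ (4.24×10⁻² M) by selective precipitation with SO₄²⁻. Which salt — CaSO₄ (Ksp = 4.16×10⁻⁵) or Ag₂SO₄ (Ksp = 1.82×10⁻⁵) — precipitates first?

CaSO₄

Each salt precipitates once Q = Ksp for that salt.
For CaSO₄: [SO₄²⁻] = (Ksp/[Ca²⁺]) = 5.06×10⁻⁴ M
For Ag₂SO₄: [SO₄²⁻] = (Ksp/[Ag⁺]^2) = 1.01×10⁻² M
The smaller threshold [SO₄²⁻] is reached first, so CaSO₄ precipitates first.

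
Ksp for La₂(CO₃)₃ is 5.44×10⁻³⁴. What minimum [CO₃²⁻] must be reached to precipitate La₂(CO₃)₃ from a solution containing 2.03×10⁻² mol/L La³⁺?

Precipitation of each salt begins when its ion product equals Ksp.
La₂(CO₃)₃(s) ⇌ 2 La³⁺(aq) + 3 CO₃²⁻(aq)
Ksp = [La³⁺]^2[CO₃²⁻]^3 = [CO₃²⁻]^3(2.03×10⁻²)^2
[CO₃²⁻]^3 = 5.44×10⁻³⁴ / (2.03×10⁻²)^2 = 1.32×10⁻³⁰
[CO₃²⁻] = 1.10×10⁻¹⁰ mol/L

1.10×10⁻¹⁰ M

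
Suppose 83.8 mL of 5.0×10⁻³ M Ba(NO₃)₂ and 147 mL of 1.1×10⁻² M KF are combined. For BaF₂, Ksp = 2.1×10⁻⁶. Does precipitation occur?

No

The combined volume is 230.8 mL.
[Ba²⁺] = (5.0×10⁻³)(83.8)/230.8 = 1.8×10⁻³ M
[F⁻] = (1.1×10⁻²)(147)/230.8 = 7.0×10⁻³ M
Q = [Ba²⁺][F⁻]^2 = 8.9×10⁻⁸
Since Q (8.9×10⁻⁸) is less than Ksp (2.1×10⁻⁶), no BaF₂ precipitates.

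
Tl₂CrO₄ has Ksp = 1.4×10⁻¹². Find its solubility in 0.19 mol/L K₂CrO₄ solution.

1.4×10⁻⁶ M

Tl₂CrO₄(s) ⇌ 2 Tl⁺(aq) + CrO₄²⁻(aq)
Let s be the solubility of Tl₂CrO₄ here. The common ion gives [CrO₄²⁻] ≈ 0.19 mol/L, and [Tl⁺] = 2s.
Ksp = [Tl⁺]^2[CrO₄²⁻] = (2s)^2(0.19)
(2s)^2 = 1.4×10⁻¹² / (0.19) = 7.4×10⁻¹²
s = 1.4×10⁻⁶ mol/L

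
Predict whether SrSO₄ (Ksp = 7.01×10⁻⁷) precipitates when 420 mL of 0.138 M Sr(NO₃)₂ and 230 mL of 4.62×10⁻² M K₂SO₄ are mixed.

Yes

After mixing, V = 420 mL + 230 mL = 650 mL.
[Sr²⁺] = (0.138)(420)/650 = 8.92×10⁻² M
[SO₄²⁻] = (4.62×10⁻²)(230)/650 = 1.63×10⁻² M
Q = [Sr²⁺][SO₄²⁻] = 1.46×10⁻³
Q = 1.46×10⁻³ > Ksp = 7.01×10⁻⁷, so the solution is supersaturated and SrSO₄ precipitates.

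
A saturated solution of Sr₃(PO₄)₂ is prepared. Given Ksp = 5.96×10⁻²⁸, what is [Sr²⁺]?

Sr₃(PO₄)₂(s) ⇌ 3 Sr²⁺(aq) + 2 PO₄³⁻(aq)
If s mol/L of Sr₃(PO₄)₂ dissolves, [Sr²⁺] = 3s and [PO₄³⁻] = 2s.
Ksp = [Sr²⁺]^3[PO₄³⁻]^2 = (3s)^3 · (2s)^2 = 108s^5 = 5.96×10⁻²⁸
s = 1.41×10⁻⁶ mol/L
[Sr²⁺] = 3s = 4.22×10⁻⁶ mol/L

4.22×10⁻⁶ M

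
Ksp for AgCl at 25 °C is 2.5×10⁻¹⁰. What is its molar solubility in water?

AgCl(s) ⇌ Ag⁺(aq) + Cl⁻(aq)
With molar solubility s: [Ag⁺] = s, [Cl⁻] = s.
Ksp = [Ag⁺][Cl⁻] = s · s = s^2
s^2 = 2.5×10⁻¹⁰
Taking the 2nd root, s = 1.6×10⁻⁵ M.

1.6×10⁻⁵ M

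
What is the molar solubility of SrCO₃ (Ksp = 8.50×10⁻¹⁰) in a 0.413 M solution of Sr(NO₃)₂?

2.06×10⁻⁹ M

SrCO₃(s) ⇌ Sr²⁺(aq) + CO₃²⁻(aq)
With Sr²⁺ already at 0.413 M and s small, take [Sr²⁺] ≈ 0.413 M and [CO₃²⁻] = s.
Ksp = [Sr²⁺][CO₃²⁻] = (0.413)s
s = 8.50×10⁻¹⁰ / (0.413) = 2.06×10⁻⁹
s = 2.06×10⁻⁹ M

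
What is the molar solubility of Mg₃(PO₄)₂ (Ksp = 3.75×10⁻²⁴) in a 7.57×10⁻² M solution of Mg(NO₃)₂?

4.65×10⁻¹¹ M

Mg₃(PO₄)₂(s) ⇌ 3 Mg²⁺(aq) + 2 PO₄³⁻(aq)
With Mg²⁺ already at 7.57×10⁻² M and s small, take [Mg²⁺] ≈ 7.57×10⁻² M and [PO₄³⁻] = 2s.
Ksp = [Mg²⁺]^3[PO₄³⁻]^2 = (7.57×10⁻²)^3(2s)^2
(2s)^2 = 3.75×10⁻²⁴ / (7.57×10⁻²)^3 = 8.64×10⁻²¹
s = 4.65×10⁻¹¹ M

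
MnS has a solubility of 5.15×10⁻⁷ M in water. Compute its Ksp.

MnS(s) ⇌ Mn²⁺(aq) + S²⁻(aq)
With molar solubility s: [Mn²⁺] = s, [S²⁻] = s.
Ksp = [Mn²⁺][S²⁻] = s · s = s^2
Ksp = (5.15×10⁻⁷)^2 = 2.65×10⁻¹³

Ksp = 2.65×10⁻¹³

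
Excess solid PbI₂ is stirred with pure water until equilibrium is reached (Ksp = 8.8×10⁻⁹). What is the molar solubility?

1.3×10⁻³ M

PbI₂(s) ⇌ Pb²⁺(aq) + 2 I⁻(aq)
Let s be the molar solubility. Then [Pb²⁺] = s and [I⁻] = 2s.
Ksp = [Pb²⁺][I⁻]^2 = s · (2s)^2 = 4s^3
4s^3 = 8.8×10⁻⁹  ⇒  s^3 = 2.2×10⁻⁹
Taking the 3rd root, s = 1.3×10⁻³ mol L⁻¹.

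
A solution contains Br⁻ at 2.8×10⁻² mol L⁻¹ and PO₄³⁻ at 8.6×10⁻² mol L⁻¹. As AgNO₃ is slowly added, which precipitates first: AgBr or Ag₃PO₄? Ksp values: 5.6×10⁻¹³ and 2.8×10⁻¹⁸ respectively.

The threshold for precipitation is Q = Ksp.
For AgBr: [Ag⁺] = (Ksp/[Br⁻]) = 2.0×10⁻¹¹ mol L⁻¹
For Ag₃PO₄: [Ag⁺] = (Ksp/[PO₄³⁻])^(1/3) = 3.2×10⁻⁶ mol L⁻¹
The smaller threshold [Ag⁺] is reached first, so AgBr precipitates first.

AgBr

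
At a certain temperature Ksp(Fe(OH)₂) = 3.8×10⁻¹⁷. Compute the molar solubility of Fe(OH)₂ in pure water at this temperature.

Fe(OH)₂(s) ⇌ Fe²⁺(aq) + 2 OH⁻(aq)
Let s be the molar solubility. Then [Fe²⁺] = s and [OH⁻] = 2s.
Ksp = [Fe²⁺][OH⁻]^2 = s · (2s)^2 = 4s^3
4s^3 = 3.8×10⁻¹⁷  ⇒  s^3 = 9.5×10⁻¹⁸
s = 2.1×10⁻⁶ mol/L

2.1×10⁻⁶ M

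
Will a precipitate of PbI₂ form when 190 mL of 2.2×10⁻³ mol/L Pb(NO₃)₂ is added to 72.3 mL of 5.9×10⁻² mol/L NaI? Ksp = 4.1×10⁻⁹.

Yes

After mixing, V = 190 mL + 72.3 mL = 262.3 mL.
[Pb²⁺] = (2.2×10⁻³)(190)/262.3 = 1.6×10⁻³ mol/L
[I⁻] = (5.9×10⁻²)(72.3)/262.3 = 1.6×10⁻² mol/L
Q = [Pb²⁺][I⁻]^2 = 4.2×10⁻⁷
Q = 4.2×10⁻⁷ > Ksp = 4.1×10⁻⁹, so the solution is supersaturated and PbI₂ precipitates.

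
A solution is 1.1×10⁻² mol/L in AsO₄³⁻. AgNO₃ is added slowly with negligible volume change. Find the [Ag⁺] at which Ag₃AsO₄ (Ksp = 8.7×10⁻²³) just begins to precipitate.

A salt starts to precipitate once the ion product Q reaches its Ksp.
Ag₃AsO₄(s) ⇌ 3 Ag⁺(aq) + AsO₄³⁻(aq)
Ksp = [Ag⁺]^3[AsO₄³⁻] = [Ag⁺]^3(1.1×10⁻²)
[Ag⁺]^3 = 8.7×10⁻²³ / (1.1×10⁻²) = 7.9×10⁻²¹
[Ag⁺] = 2.0×10⁻⁷ mol/L

2.0×10⁻⁷ M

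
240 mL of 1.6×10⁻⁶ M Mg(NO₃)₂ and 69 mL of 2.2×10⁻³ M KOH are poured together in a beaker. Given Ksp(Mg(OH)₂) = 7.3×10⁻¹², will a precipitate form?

After mixing, V = 240 mL + 69 mL = 309 mL.
[Mg²⁺] = (1.6×10⁻⁶)(240)/309 = 1.2×10⁻⁶ M
[OH⁻] = (2.2×10⁻³)(69)/309 = 4.9×10⁻⁴ M
Q = [Mg²⁺][OH⁻]^2 = 3.0×10⁻¹³
Since Q (3.0×10⁻¹³) is less than Ksp (7.3×10⁻¹²), no Mg(OH)₂ precipitates.

No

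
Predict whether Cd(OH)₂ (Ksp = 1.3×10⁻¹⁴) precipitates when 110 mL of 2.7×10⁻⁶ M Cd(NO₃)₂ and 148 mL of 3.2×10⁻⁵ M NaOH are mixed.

No

After mixing, V = 110 mL + 148 mL = 258 mL.
[Cd²⁺] = (2.7×10⁻⁶)(110)/258 = 1.2×10⁻⁶ M
[OH⁻] = (3.2×10⁻⁵)(148)/258 = 1.8×10⁻⁵ M
Q = [Cd²⁺][OH⁻]^2 = 3.9×10⁻¹⁶
Q < Ksp (3.9×10⁻¹⁶ vs 1.3×10⁻¹⁴); the solution remains unsaturated and no precipitate forms.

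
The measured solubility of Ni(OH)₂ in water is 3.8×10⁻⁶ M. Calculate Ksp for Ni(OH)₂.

Ksp = 2.2×10⁻¹⁶

Ni(OH)₂(s) ⇌ Ni²⁺(aq) + 2 OH⁻(aq)
If s mol/L of Ni(OH)₂ dissolves, [Ni²⁺] = s and [OH⁻] = 2s.
Ksp = [Ni²⁺][OH⁻]^2 = s · (2s)^2 = 4s^3
Ksp = 4 × (3.8×10⁻⁶)^3 = 2.2×10⁻¹⁶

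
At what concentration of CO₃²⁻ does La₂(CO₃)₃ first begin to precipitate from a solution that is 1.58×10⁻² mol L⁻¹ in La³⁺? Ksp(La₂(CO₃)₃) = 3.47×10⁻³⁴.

1.12×10⁻¹⁰ M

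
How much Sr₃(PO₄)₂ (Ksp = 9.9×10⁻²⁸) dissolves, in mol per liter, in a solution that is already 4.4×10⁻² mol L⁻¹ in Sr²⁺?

1.7×10⁻¹² M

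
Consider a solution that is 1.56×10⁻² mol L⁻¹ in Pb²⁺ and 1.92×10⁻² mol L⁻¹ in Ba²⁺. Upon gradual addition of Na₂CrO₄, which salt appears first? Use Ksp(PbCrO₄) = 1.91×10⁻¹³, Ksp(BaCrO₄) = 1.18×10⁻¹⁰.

PbCrO₄

Precipitation begins when Q = Ksp.
For PbCrO₄: [CrO₄²⁻] = (Ksp/[Pb²⁺]) = 1.22×10⁻¹¹ mol L⁻¹
For BaCrO₄: [CrO₄²⁻] = (Ksp/[Ba²⁺]) = 6.15×10⁻⁹ mol L⁻¹
The smaller threshold [CrO₄²⁻] is reached first, so PbCrO₄ precipitates first.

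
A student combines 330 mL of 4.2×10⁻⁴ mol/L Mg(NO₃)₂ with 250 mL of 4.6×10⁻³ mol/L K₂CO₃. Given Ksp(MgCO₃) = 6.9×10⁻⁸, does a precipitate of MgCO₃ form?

After mixing, V = 330 mL + 250 mL = 580 mL.
[Mg²⁺] = (4.2×10⁻⁴)(330)/580 = 2.4×10⁻⁴ mol/L
[CO₃²⁻] = (4.6×10⁻³)(250)/580 = 2.0×10⁻³ mol/L
Q = [Mg²⁺][CO₃²⁻] = 4.7×10⁻⁷
Since Q (4.7×10⁻⁷) exceeds Ksp (6.9×10⁻⁸), MgCO₃ will precipitate.

Yes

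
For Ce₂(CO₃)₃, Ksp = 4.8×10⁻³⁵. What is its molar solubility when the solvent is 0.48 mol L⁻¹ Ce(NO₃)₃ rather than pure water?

Ce₂(CO₃)₃(s) ⇌ 2 Ce³⁺(aq) + 3 CO₃²⁻(aq)
Ce³⁺ is already present at 0.48 mol L⁻¹. If s mol/L of Ce₂(CO₃)₃ dissolves, [CO₃²⁻] = 3s while [Ce³⁺] ≈ 0.48 mol L⁻¹.
Ksp = [Ce³⁺]^2[CO₃²⁻]^3 = (0.48)^2(3s)^3
(3s)^3 = 4.8×10⁻³⁵ / (0.48)^2 = 2.1×10⁻³⁴
s = 2.0×10⁻¹² mol L⁻¹

2.0×10⁻¹² M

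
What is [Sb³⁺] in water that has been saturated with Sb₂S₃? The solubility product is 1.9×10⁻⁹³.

2.2×10⁻¹⁹ M

Sb₂S₃(s) ⇌ 2 Sb³⁺(aq) + 3 S²⁻(aq)
For each mole of Sb₂S₃ that dissolves per liter, [Sb³⁺] = 2s and [S²⁻] = 3s; let s denote this solubility.
Ksp = [Sb³⁺]^2[S²⁻]^3 = (2s)^2 · (3s)^3 = 108s^5 = 1.9×10⁻⁹³
s = 1.1×10⁻¹⁹ mol L⁻¹
[Sb³⁺] = 2s = 2.2×10⁻¹⁹ mol L⁻¹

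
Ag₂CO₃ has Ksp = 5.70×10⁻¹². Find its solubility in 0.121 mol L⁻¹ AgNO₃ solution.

Ag₂CO₃(s) ⇌ 2 Ag⁺(aq) + CO₃²⁻(aq)
Ag⁺ is already present at 0.121 mol L⁻¹. If s mol/L of Ag₂CO₃ dissolves, [CO₃²⁻] = s while [Ag⁺] ≈ 0.121 mol L⁻¹.
Ksp = [Ag⁺]^2[CO₃²⁻] = (0.121)^2s
s = 5.70×10⁻¹² / (0.121)^2 = 3.89×10⁻¹⁰
s = 3.89×10⁻¹⁰ mol L⁻¹

3.89×10⁻¹⁰ M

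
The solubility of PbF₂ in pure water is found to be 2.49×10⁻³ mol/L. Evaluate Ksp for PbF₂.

PbF₂(s) ⇌ Pb²⁺(aq) + 2 F⁻(aq)
For each mole of PbF₂ that dissolves per liter, [Pb²⁺] = s and [F⁻] = 2s; let s denote this solubility.
Ksp = [Pb²⁺][F⁻]^2 = s · (2s)^2 = 4s^3
Ksp = 4 × (2.49×10⁻³)^3 = 6.18×10⁻⁸

Ksp = 6.18×10⁻⁸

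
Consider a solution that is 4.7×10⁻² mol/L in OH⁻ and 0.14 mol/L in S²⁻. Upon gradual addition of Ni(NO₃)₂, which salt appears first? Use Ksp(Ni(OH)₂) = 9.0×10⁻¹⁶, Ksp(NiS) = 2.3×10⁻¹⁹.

The threshold for precipitation is Q = Ksp.
For Ni(OH)₂: [Ni²⁺] = (Ksp/[OH⁻]^2) = 4.1×10⁻¹³ mol/L
For NiS: [Ni²⁺] = (Ksp/[S²⁻]) = 1.6×10⁻¹⁸ mol/L
NiS requires the lower [Ni²⁺], so it precipitates first.

NiS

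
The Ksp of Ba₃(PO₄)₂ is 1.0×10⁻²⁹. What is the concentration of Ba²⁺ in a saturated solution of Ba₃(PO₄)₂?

Ba₃(PO₄)₂(s) ⇌ 3 Ba²⁺(aq) + 2 PO₄³⁻(aq)
If s mol/L of Ba₃(PO₄)₂ dissolves, [Ba²⁺] = 3s and [PO₄³⁻] = 2s.
Ksp = [Ba²⁺]^3[PO₄³⁻]^2 = (3s)^3 · (2s)^2 = 108s^5 = 1.0×10⁻²⁹
s = 6.2×10⁻⁷ mol L⁻¹
[Ba²⁺] = 3s = 1.9×10⁻⁶ mol L⁻¹

1.9×10⁻⁶ M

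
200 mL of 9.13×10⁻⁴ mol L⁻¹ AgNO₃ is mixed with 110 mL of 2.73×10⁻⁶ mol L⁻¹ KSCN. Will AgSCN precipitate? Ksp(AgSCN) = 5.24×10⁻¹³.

After mixing, V = 200 mL + 110 mL = 310 mL.
[Ag⁺] = (9.13×10⁻⁴)(200)/310 = 5.89×10⁻⁴ mol L⁻¹
[SCN⁻] = (2.73×10⁻⁶)(110)/310 = 9.69×10⁻⁷ mol L⁻¹
Q = [Ag⁺][SCN⁻] = 5.71×10⁻¹⁰
Because Q > Ksp (5.71×10⁻¹⁰ vs 5.24×10⁻¹³), a precipitate of AgSCN forms.

Yes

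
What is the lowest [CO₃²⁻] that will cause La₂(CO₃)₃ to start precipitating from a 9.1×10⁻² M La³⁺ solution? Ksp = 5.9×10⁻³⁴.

Each salt precipitates once Q = Ksp for that salt.
La₂(CO₃)₃(s) ⇌ 2 La³⁺(aq) + 3 CO₃²⁻(aq)
Ksp = [La³⁺]^2[CO₃²⁻]^3 = [CO₃²⁻]^3(9.1×10⁻²)^2
[CO₃²⁻]^3 = 5.9×10⁻³⁴ / (9.1×10⁻²)^2 = 7.1×10⁻³²
[CO₃²⁻] = 4.1×10⁻¹¹ M

4.1×10⁻¹¹ M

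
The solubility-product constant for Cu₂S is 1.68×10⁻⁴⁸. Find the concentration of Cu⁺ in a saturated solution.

1.50×10⁻¹⁶ M

Cu₂S(s) ⇌ 2 Cu⁺(aq) + S²⁻(aq)
For each mole of Cu₂S that dissolves per liter, [Cu⁺] = 2s and [S²⁻] = s; let s denote this solubility.
Ksp = [Cu⁺]^2[S²⁻] = (2s)^2 · s = 4s^3 = 1.68×10⁻⁴⁸
s = 7.49×10⁻¹⁷ mol/L
[Cu⁺] = 2s = 1.50×10⁻¹⁶ mol/L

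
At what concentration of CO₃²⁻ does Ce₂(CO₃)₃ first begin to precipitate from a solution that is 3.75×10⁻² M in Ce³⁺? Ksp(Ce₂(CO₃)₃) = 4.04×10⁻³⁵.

Precipitation begins when Q = Ksp.
Ce₂(CO₃)₃(s) ⇌ 2 Ce³⁺(aq) + 3 CO₃²⁻(aq)
Ksp = [Ce³⁺]^2[CO₃²⁻]^3 = [CO₃²⁻]^3(3.75×10⁻²)^2
[CO₃²⁻]^3 = 4.04×10⁻³⁵ / (3.75×10⁻²)^2 = 2.87×10⁻³²
[CO₃²⁻] = 3.06×10⁻¹¹ M

3.06×10⁻¹¹ M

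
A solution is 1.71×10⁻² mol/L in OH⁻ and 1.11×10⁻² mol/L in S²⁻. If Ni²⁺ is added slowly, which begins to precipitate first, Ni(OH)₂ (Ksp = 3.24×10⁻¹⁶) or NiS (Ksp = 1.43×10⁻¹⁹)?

The threshold for precipitation is Q = Ksp.
For Ni(OH)₂: [Ni²⁺] = (Ksp/[OH⁻]^2) = 1.11×10⁻¹² mol/L
For NiS: [Ni²⁺] = (Ksp/[S²⁻]) = 1.29×10⁻¹⁷ mol/L
Since NiS needs less Ni²⁺ to reach saturation, it precipitates first.

NiS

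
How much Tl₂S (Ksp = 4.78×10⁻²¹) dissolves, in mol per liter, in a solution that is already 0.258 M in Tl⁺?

Tl₂S(s) ⇌ 2 Tl⁺(aq) + S²⁻(aq)
Tl⁺ is already present at 0.258 M. If s mol/L of Tl₂S dissolves, [S²⁻] = s while [Tl⁺] ≈ 0.258 M.
Ksp = [Tl⁺]^2[S²⁻] = (0.258)^2s
s = 4.78×10⁻²¹ / (0.258)^2 = 7.18×10⁻²⁰
s = 7.18×10⁻²⁰ M

7.18×10⁻²⁰ M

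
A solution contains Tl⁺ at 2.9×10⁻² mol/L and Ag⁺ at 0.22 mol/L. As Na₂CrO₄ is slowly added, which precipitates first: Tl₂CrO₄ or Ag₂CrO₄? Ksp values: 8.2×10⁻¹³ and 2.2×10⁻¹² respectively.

Ag₂CrO₄

The threshold for precipitation is Q = Ksp.
For Tl₂CrO₄: [CrO₄²⁻] = (Ksp/[Tl⁺]^2) = 9.8×10⁻¹⁰ mol/L
For Ag₂CrO₄: [CrO₄²⁻] = (Ksp/[Ag⁺]^2) = 4.5×10⁻¹¹ mol/L
The smaller threshold [CrO₄²⁻] is reached first, so Ag₂CrO₄ precipitates first.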